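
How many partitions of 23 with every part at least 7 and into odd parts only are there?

2

Enumerating:
23
9,7,7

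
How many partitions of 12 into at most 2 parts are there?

Enumerating:
12
1,11
2,10
3,9
4,8
5,7
6,6

7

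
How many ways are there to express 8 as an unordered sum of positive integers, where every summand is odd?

They are:
7, 1
5, 3
5, 1, 1, 1
3, 3, 1, 1
3, 1, 1, 1, 1, 1
1, 1, 1, 1, 1, 1, 1, 1

6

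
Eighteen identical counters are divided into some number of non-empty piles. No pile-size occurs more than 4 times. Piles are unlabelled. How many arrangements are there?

There are 262 such partitions.

262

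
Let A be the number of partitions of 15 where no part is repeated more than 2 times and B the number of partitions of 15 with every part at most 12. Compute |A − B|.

102

Partitions of 15 where no part is repeated more than 2 times: 70.
Partitions of 15 with every part at most 12: 172.
|70 − 172| = 102.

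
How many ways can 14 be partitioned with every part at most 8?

Counting exhaustively, 116 partitions satisfy the conditions.

116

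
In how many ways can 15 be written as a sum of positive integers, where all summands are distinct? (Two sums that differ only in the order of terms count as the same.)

27

A partial list (first 12 by largest part):
15
14,1
13,2
12,3
12,2,1
11,4
11,3,1
10,5
10,4,1
10,3,2
9,6
9,5,1
…and 15 more, for 27 total.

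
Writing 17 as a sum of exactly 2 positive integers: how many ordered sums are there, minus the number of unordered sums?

8

Ordered (compositions into 2 parts): C(16,1) = 16.
Unordered (partitions into 2 parts): 8.
Difference: 16 − 8 = 8.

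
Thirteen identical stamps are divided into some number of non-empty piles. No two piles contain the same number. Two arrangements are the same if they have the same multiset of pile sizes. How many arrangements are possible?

18

They are:
13
12+1
11+2
10+3
10+2+1
9+4
9+3+1
8+5
8+4+1
8+3+2
7+6
7+5+1
7+4+2
7+3+2+1
6+5+2
6+4+3
6+4+2+1
5+4+3+1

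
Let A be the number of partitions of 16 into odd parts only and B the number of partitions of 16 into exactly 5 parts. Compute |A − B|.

Partitions of 16 into odd parts only: 32.
Partitions of 16 into exactly 5 parts: 37.
|32 − 37| = 5.

5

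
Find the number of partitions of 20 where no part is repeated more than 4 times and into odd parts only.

35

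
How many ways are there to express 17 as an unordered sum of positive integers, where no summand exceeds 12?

285

Systematic enumeration (by largest part, then next-largest, …) yields 285.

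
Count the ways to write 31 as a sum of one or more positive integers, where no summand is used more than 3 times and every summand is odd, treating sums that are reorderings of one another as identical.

Systematic enumeration (by largest part, then next-largest, …) yields 112.

112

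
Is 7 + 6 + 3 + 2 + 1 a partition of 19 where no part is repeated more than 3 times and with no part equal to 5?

The parts sum to 19, and the condition 'no summand is used more than 3 times' holds; the condition 'no summand equals 5' holds.

Yes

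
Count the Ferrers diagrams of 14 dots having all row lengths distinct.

They are:
14
1, 13
2, 12
3, 11
1, 2, 11
4, 10
1, 3, 10
5, 9
1, 4, 9
2, 3, 9
6, 8
1, 5, 8
2, 4, 8
1, 2, 3, 8
1, 6, 7
2, 5, 7
3, 4, 7
1, 2, 4, 7
3, 5, 6
1, 2, 5, 6
1, 3, 4, 6
2, 3, 4, 5
That's 22 in total.

22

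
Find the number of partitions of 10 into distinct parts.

Enumerating:
10
1 + 9
2 + 8
3 + 7
1 + 2 + 7
4 + 6
1 + 3 + 6
1 + 4 + 5
2 + 3 + 5
1 + 2 + 3 + 4

10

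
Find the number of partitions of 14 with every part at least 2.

34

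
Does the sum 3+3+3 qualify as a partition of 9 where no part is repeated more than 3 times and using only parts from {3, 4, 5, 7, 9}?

The parts sum to 9, and the condition 'no summand is used more than 3 times' holds; the condition 'each summand belongs to {3, 4, 5, 7, 9}' holds.

Yes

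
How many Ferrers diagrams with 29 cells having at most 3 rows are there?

Direct enumeration gives 85 partitions.

85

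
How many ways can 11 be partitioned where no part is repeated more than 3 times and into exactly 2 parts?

Listing the qualifying partitions of 11:
10+1
9+2
8+3
7+4
6+5

5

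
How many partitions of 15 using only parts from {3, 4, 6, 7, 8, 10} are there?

The partitions of 15 that satisfy the conditions:
8 + 7
8 + 4 + 3
7 + 4 + 4
6 + 6 + 3
6 + 3 + 3 + 3
4 + 4 + 4 + 3
3 + 3 + 3 + 3 + 3
Counting gives 7.

7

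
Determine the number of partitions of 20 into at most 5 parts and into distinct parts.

A partial list (first 12 by largest part):
20
1, 19
2, 18
3, 17
1, 2, 17
4, 16
1, 3, 16
5, 15
1, 4, 15
2, 3, 15
6, 14
1, 5, 14
…and 52 more, for 64 total.

64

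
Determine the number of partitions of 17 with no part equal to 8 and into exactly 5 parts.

41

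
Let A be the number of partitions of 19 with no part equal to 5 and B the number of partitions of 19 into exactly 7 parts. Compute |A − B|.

Partitions of 19 with no part equal to 5: 355.
Partitions of 19 into exactly 7 parts: 65.
|355 − 65| = 290.

290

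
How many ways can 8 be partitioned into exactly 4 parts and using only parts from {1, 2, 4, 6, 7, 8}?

2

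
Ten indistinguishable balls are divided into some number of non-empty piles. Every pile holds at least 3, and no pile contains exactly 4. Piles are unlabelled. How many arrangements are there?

The partitions of 10 that satisfy the conditions:
10
7, 3
5, 5
Counting gives 3.

3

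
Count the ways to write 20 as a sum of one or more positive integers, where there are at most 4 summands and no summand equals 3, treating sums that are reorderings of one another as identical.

75

Direct enumeration gives 75 partitions.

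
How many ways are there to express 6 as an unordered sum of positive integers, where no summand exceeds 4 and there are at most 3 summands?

5

They are:
4, 2
4, 1, 1
3, 3
3, 2, 1
2, 2, 2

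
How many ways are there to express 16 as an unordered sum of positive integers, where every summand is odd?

32

A partial list (first 12 by largest part):
15,1
13,3
13,1,1,1
11,5
11,3,1,1
11,1,1,1,1,1
9,7
9,5,1,1
9,3,3,1
9,3,1,1,1,1
9,1,1,1,1,1,1,1
7,7,1,1
…and 20 more, for 32 total.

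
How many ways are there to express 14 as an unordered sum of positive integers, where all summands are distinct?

22

The partitions of 14 that satisfy the conditions:
14
13,1
12,2
11,3
11,2,1
10,4
10,3,1
9,5
9,4,1
9,3,2
8,6
8,5,1
8,4,2
8,3,2,1
7,6,1
7,5,2
7,4,3
7,4,2,1
6,5,3
6,5,2,1
6,4,3,1
5,4,3,2
Counting gives 22.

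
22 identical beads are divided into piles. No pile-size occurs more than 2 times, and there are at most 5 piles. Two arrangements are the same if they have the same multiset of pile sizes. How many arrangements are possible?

Counting exhaustively, 215 partitions satisfy the conditions.

215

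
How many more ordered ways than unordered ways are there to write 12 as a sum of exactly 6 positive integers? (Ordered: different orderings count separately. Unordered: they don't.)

Compositions: C(11,5) = 462.
Unordered (partitions into 6 parts): 11.
Difference: 462 − 11 = 451.

451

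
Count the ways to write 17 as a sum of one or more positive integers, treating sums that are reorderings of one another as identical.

Systematic enumeration (by largest part, then next-largest, …) yields 297.

297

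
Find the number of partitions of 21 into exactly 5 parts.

101

Counting exhaustively, 101 partitions satisfy the conditions.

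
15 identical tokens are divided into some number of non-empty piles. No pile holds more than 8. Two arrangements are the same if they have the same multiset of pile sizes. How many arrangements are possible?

146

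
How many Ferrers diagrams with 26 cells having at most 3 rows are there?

A partial list (first 12 by largest part):
26
25 + 1
24 + 2
24 + 1 + 1
23 + 3
23 + 2 + 1
22 + 4
22 + 3 + 1
22 + 2 + 2
21 + 5
21 + 4 + 1
21 + 3 + 2
…and 58 more, for 70 total.

70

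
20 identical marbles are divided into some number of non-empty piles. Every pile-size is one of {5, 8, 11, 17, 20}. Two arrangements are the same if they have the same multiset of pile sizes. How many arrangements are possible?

2

The partitions of 20 that satisfy the conditions:
20
5 + 5 + 5 + 5
Counting gives 2.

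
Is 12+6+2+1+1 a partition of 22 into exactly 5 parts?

Yes

The parts sum to 22, and the condition 'there are exactly 5 summands' holds.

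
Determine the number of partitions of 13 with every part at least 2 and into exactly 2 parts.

Listing the qualifying partitions of 13:
2+11
3+10
4+9
5+8
6+7

5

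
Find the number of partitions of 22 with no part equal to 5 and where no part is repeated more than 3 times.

320

Enumerating by decreasing first part gives 320 partitions in all.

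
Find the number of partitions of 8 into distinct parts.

Enumerating:
8
7,1
6,2
5,3
5,2,1
4,3,1

6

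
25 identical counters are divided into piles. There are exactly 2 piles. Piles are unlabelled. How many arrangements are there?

12

Enumerating:
24 + 1
23 + 2
22 + 3
21 + 4
20 + 5
19 + 6
18 + 7
17 + 8
16 + 9
15 + 10
14 + 11
13 + 12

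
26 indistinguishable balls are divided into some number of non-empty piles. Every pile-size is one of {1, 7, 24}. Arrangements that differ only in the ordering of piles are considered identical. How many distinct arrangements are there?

5

The partitions of 26 that satisfy the conditions:
1, 1, 24
1, 1, 1, 1, 1, 7, 7, 7
1, 1, 1, 1, 1, 1, 1, 1, 1, 1, 1, 1, 7, 7
1, 1, 1, 1, 1, 1, 1, 1, 1, 1, 1, 1, 1, 1, 1, 1, 1, 1, 1, 7
1, 1, 1, 1, 1, 1, 1, 1, 1, 1, 1, 1, 1, 1, 1, 1, 1, 1, 1, 1, 1, 1, 1, 1, 1, 1
That's 5 in total.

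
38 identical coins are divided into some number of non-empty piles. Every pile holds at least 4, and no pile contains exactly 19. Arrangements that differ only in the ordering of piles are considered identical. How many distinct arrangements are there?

487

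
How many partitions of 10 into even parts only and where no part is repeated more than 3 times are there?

6

Enumerating:
10
2+8
4+6
2+2+6
2+4+4
2+2+2+4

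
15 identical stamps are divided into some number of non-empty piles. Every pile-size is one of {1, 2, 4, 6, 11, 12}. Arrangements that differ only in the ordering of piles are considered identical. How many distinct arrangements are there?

37

A partial list (first 12 by largest part):
1+2+12
1+1+1+12
4+11
2+2+11
1+1+2+11
1+1+1+1+11
1+2+6+6
1+1+1+6+6
1+4+4+6
1+2+2+4+6
1+1+1+2+4+6
1+1+1+1+1+4+6
…and 25 more, for 37 total.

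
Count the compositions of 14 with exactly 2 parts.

13

Place 1 bars in the 13 internal gaps of a row of 14 dots: C(13,1) = 13.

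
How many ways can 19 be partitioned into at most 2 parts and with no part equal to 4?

9

The partitions of 19 that satisfy the conditions:
19
18 + 1
17 + 2
16 + 3
14 + 5
13 + 6
12 + 7
11 + 8
10 + 9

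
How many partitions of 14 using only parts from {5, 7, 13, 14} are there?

2

Enumerating:
14
7, 7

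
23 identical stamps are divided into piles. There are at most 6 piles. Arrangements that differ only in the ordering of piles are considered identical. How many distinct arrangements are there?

454

Direct enumeration gives 454 partitions.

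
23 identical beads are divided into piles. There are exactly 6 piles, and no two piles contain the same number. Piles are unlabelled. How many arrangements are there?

Enumerating:
8+5+4+3+2+1
7+6+4+3+2+1
Counting gives 2.

2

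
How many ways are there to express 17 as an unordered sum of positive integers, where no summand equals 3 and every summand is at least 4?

12

Enumerating:
17
4,13
5,12
6,11
7,10
8,9
4,4,9
4,5,8
4,6,7
5,5,7
5,6,6
4,4,4,5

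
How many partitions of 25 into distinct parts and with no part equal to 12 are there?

125

Enumerating by decreasing first part gives 125 partitions in all.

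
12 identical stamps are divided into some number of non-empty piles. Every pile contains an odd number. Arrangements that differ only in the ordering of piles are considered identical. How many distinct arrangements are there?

15

They are:
11,1
9,3
9,1,1,1
7,5
7,3,1,1
7,1,1,1,1,1
5,5,1,1
5,3,3,1
5,3,1,1,1,1
5,1,1,1,1,1,1,1
3,3,3,3
3,3,3,1,1,1
3,3,1,1,1,1,1,1
3,1,1,1,1,1,1,1,1,1
1,1,1,1,1,1,1,1,1,1,1,1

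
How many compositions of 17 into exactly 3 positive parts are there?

A composition of 17 into 3 positive parts is chosen by placing 2 dividers among the 16 gaps between 17 units: C(16,2) = 120.

120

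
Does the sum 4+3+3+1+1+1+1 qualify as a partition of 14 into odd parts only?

No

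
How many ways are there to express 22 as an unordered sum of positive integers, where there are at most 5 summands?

255

Systematic enumeration (by largest part, then next-largest, …) yields 255.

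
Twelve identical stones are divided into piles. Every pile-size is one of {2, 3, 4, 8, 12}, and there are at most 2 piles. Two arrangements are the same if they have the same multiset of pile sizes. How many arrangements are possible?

Listing the qualifying partitions of 12:
12
8,4

2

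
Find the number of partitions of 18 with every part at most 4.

84

Counting exhaustively, 84 partitions satisfy the conditions.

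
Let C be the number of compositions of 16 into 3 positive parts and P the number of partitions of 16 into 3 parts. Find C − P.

Compositions: C(15,2) = 105.
Partitions of 16 into exactly 3 parts: 21.
Difference: 105 − 21 = 84.

84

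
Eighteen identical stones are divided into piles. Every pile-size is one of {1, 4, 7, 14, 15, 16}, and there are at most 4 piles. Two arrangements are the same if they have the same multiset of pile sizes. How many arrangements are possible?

Enumerating:
16 + 1 + 1
15 + 1 + 1 + 1
14 + 4
7 + 7 + 4

4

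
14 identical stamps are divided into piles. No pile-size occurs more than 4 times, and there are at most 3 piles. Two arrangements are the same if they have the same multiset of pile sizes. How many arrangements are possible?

24

Listing the qualifying partitions of 14:
14
13, 1
12, 2
12, 1, 1
11, 3
11, 2, 1
10, 4
10, 3, 1
10, 2, 2
9, 5
9, 4, 1
9, 3, 2
8, 6
8, 5, 1
8, 4, 2
8, 3, 3
7, 7
7, 6, 1
7, 5, 2
7, 4, 3
6, 6, 2
6, 5, 3
6, 4, 4
5, 5, 4
That's 24 in total.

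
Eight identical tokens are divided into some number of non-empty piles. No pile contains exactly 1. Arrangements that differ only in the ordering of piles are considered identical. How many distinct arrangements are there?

7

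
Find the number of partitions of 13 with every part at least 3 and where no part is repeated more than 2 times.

9

Listing the qualifying partitions of 13:
13
10 + 3
9 + 4
8 + 5
7 + 6
7 + 3 + 3
6 + 4 + 3
5 + 5 + 3
5 + 4 + 4
Counting gives 9.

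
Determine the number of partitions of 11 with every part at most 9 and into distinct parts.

The partitions of 11 that satisfy the conditions:
9 + 2
8 + 3
8 + 2 + 1
7 + 4
7 + 3 + 1
6 + 5
6 + 4 + 1
6 + 3 + 2
5 + 4 + 2
5 + 3 + 2 + 1

10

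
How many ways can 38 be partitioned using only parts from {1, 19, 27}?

4

They are:
27+1+1+1+1+1+1+1+1+1+1+1
19+19
19+1+1+1+1+1+1+1+1+1+1+1+1+1+1+1+1+1+1+1
1+1+1+1+1+1+1+1+1+1+1+1+1+1+1+1+1+1+1+1+1+1+1+1+1+1+1+1+1+1+1+1+1+1+1+1+1+1
That's 4 in total.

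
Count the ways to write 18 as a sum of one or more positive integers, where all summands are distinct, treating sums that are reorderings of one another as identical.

A partial list (first 12 by largest part):
18
17 + 1
16 + 2
15 + 3
15 + 2 + 1
14 + 4
14 + 3 + 1
13 + 5
13 + 4 + 1
13 + 3 + 2
12 + 6
12 + 5 + 1
…and 34 more, for 46 total.

46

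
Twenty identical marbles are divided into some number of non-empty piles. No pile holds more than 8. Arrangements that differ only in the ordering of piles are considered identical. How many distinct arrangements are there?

Systematic enumeration (by largest part, then next-largest, …) yields 434.

434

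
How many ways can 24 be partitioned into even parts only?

Direct enumeration gives 77 partitions.

77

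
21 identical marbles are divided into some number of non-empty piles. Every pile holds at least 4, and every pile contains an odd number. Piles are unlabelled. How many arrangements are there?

4

Enumerating:
21
5,5,11
5,7,9
7,7,7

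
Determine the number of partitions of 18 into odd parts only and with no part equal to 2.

There are too many to list fully; the first 12 (by largest part) are:
17,1
15,3
15,1,1,1
13,5
13,3,1,1
13,1,1,1,1,1
11,7
11,5,1,1
11,3,3,1
11,3,1,1,1,1
11,1,1,1,1,1,1,1
9,9
…and 34 more, for 46 total.

46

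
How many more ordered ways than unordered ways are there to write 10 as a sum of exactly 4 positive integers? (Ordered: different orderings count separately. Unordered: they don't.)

Compositions: C(9,3) = 84.
Unordered (partitions into 4 parts): 9.
Difference: 84 − 9 = 75.

75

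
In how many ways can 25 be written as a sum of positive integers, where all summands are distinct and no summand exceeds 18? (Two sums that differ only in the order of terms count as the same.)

Enumerating by decreasing first part gives 128 partitions in all.

128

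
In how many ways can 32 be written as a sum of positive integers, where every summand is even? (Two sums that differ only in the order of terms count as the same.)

There are 231 such partitions.

231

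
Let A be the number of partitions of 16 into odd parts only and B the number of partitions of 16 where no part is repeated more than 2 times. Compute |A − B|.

57

Partitions of 16 into odd parts only: 32.
Partitions of 16 where no part is repeated more than 2 times: 89.
|32 − 89| = 57.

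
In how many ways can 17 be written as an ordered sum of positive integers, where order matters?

There are 16 gaps and each independently is a cut or not, giving 2^16 = 65536.

65536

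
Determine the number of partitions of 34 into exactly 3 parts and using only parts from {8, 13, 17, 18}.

2

The partitions of 34 that satisfy the conditions:
18, 8, 8
13, 13, 8
Counting gives 2.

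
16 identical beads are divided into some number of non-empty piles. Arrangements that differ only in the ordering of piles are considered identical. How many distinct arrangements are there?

231

Enumerating by decreasing first part gives 231 partitions in all.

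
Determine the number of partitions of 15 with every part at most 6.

There are 110 such partitions.

110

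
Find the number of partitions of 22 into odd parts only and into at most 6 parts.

44

There are too many to list fully; the first 12 (by largest part) are:
21,1
19,3
19,1,1,1
17,5
17,3,1,1
17,1,1,1,1,1
15,7
15,5,1,1
15,3,3,1
15,3,1,1,1,1
13,9
13,7,1,1
…and 32 more, for 44 total.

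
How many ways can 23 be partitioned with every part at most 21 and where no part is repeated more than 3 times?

There are 590 such partitions.

590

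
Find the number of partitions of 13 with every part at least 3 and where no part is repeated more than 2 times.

They are:
13
10+3
9+4
8+5
7+6
7+3+3
6+4+3
5+5+3
5+4+4

9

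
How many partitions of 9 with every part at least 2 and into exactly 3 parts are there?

They are:
5 + 2 + 2
4 + 3 + 2
3 + 3 + 3

3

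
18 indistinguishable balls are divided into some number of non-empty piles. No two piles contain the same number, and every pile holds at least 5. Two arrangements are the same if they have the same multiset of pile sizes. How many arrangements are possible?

Enumerating:
18
13,5
12,6
11,7
10,8
7,6,5

6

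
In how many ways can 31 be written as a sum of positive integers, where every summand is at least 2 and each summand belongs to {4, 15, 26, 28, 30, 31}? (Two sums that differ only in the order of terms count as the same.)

The partitions of 31 that satisfy the conditions:
31
15,4,4,4,4

2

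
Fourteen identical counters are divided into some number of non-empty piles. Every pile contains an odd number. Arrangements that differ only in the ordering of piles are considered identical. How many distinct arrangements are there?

Enumerating:
13, 1
11, 3
11, 1, 1, 1
9, 5
9, 3, 1, 1
9, 1, 1, 1, 1, 1
7, 7
7, 5, 1, 1
7, 3, 3, 1
7, 3, 1, 1, 1, 1
7, 1, 1, 1, 1, 1, 1, 1
5, 5, 3, 1
5, 5, 1, 1, 1, 1
5, 3, 3, 3
5, 3, 3, 1, 1, 1
5, 3, 1, 1, 1, 1, 1, 1
5, 1, 1, 1, 1, 1, 1, 1, 1, 1
3, 3, 3, 3, 1, 1
3, 3, 3, 1, 1, 1, 1, 1
3, 3, 1, 1, 1, 1, 1, 1, 1, 1
3, 1, 1, 1, 1, 1, 1, 1, 1, 1, 1, 1
1, 1, 1, 1, 1, 1, 1, 1, 1, 1, 1, 1, 1, 1

22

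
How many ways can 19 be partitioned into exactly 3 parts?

30

A partial list (first 12 by largest part):
17 + 1 + 1
16 + 2 + 1
15 + 3 + 1
15 + 2 + 2
14 + 4 + 1
14 + 3 + 2
13 + 5 + 1
13 + 4 + 2
13 + 3 + 3
12 + 6 + 1
12 + 5 + 2
12 + 4 + 3
…and 18 more, for 30 total.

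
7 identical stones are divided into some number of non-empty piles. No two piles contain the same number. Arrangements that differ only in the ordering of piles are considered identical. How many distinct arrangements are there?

Listing the qualifying partitions of 7:
7
1+6
2+5
3+4
1+2+4
That's 5 in total.

5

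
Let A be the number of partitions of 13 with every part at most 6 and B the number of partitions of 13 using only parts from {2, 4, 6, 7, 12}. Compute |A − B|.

Partitions of 13 with every part at most 6: 71.
Partitions of 13 using only parts from {2, 4, 6, 7, 12}: 3.
|71 − 3| = 68.

68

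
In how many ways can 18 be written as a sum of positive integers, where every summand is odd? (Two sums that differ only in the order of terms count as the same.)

There are too many to list fully; the first 12 (by largest part) are:
17, 1
15, 3
15, 1, 1, 1
13, 5
13, 3, 1, 1
13, 1, 1, 1, 1, 1
11, 7
11, 5, 1, 1
11, 3, 3, 1
11, 3, 1, 1, 1, 1
11, 1, 1, 1, 1, 1, 1, 1
9, 9
…and 34 more, for 46 total.

46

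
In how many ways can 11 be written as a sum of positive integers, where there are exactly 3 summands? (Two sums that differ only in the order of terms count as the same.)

10

The partitions of 11 that satisfy the conditions:
9, 1, 1
8, 2, 1
7, 3, 1
7, 2, 2
6, 4, 1
6, 3, 2
5, 5, 1
5, 4, 2
5, 3, 3
4, 4, 3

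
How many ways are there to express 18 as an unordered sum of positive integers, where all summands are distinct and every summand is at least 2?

Enumerating:
18
2, 16
3, 15
4, 14
5, 13
2, 3, 13
6, 12
2, 4, 12
7, 11
2, 5, 11
3, 4, 11
8, 10
2, 6, 10
3, 5, 10
2, 7, 9
3, 6, 9
4, 5, 9
2, 3, 4, 9
3, 7, 8
4, 6, 8
2, 3, 5, 8
5, 6, 7
2, 3, 6, 7
2, 4, 5, 7
3, 4, 5, 6
Counting gives 25.

25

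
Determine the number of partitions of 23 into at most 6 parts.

454

Direct enumeration gives 454 partitions.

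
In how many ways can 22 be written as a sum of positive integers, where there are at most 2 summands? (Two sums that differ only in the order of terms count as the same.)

12

Enumerating:
22
21 + 1
20 + 2
19 + 3
18 + 4
17 + 5
16 + 6
15 + 7
14 + 8
13 + 9
12 + 10
11 + 11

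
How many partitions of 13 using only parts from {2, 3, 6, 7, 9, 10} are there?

They are:
10 + 3
9 + 2 + 2
7 + 6
7 + 3 + 3
7 + 2 + 2 + 2
6 + 3 + 2 + 2
3 + 3 + 3 + 2 + 2
3 + 2 + 2 + 2 + 2 + 2

8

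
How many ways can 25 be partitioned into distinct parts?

Systematic enumeration (by largest part, then next-largest, …) yields 142.

142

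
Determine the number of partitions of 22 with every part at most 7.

Enumerating by decreasing first part gives 522 partitions in all.

522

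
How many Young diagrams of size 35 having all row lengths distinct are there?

Counting exhaustively, 585 partitions satisfy the conditions.

585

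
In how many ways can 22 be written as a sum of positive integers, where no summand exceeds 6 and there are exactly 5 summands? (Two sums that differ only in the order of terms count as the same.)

14

They are:
1 + 3 + 6 + 6 + 6
2 + 2 + 6 + 6 + 6
1 + 4 + 5 + 6 + 6
2 + 3 + 5 + 6 + 6
2 + 4 + 4 + 6 + 6
3 + 3 + 4 + 6 + 6
1 + 5 + 5 + 5 + 6
2 + 4 + 5 + 5 + 6
3 + 3 + 5 + 5 + 6
3 + 4 + 4 + 5 + 6
4 + 4 + 4 + 4 + 6
2 + 5 + 5 + 5 + 5
3 + 4 + 5 + 5 + 5
4 + 4 + 4 + 5 + 5
That's 14 in total.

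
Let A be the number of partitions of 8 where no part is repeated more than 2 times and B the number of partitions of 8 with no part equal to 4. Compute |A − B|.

4

Partitions of 8 where no part is repeated more than 2 times: 13.
Partitions of 8 with no part equal to 4: 17.
|13 − 17| = 4.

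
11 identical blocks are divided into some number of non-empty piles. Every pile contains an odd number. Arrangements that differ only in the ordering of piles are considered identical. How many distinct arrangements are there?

They are:
11
9, 1, 1
7, 3, 1
7, 1, 1, 1, 1
5, 5, 1
5, 3, 3
5, 3, 1, 1, 1
5, 1, 1, 1, 1, 1, 1
3, 3, 3, 1, 1
3, 3, 1, 1, 1, 1, 1
3, 1, 1, 1, 1, 1, 1, 1, 1
1, 1, 1, 1, 1, 1, 1, 1, 1, 1, 1
Counting gives 12.

12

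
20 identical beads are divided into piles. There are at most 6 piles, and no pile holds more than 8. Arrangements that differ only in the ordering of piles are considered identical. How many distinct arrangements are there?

134

Counting exhaustively, 134 partitions satisfy the conditions.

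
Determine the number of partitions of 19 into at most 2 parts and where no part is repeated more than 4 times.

The partitions of 19 that satisfy the conditions:
19
18+1
17+2
16+3
15+4
14+5
13+6
12+7
11+8
10+9
That's 10 in total.

10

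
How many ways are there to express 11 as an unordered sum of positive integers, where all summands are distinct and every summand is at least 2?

7

Enumerating:
11
2,9
3,8
4,7
5,6
2,3,6
2,4,5
Counting gives 7.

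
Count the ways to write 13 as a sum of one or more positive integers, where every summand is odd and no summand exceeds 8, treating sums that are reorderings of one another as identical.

14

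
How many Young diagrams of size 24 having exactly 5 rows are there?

Counting exhaustively, 164 partitions satisfy the conditions.

164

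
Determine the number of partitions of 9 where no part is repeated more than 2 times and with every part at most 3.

2

They are:
1+2+3+3
1+1+2+2+3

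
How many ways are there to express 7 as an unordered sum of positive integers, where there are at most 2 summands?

4

The partitions of 7 that satisfy the conditions:
7
6, 1
5, 2
4, 3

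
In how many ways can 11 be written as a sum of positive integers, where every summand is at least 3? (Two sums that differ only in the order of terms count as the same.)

6

Listing the qualifying partitions of 11:
11
8+3
7+4
6+5
5+3+3
4+4+3
That's 6 in total.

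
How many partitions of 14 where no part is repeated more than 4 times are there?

100

Counting exhaustively, 100 partitions satisfy the conditions.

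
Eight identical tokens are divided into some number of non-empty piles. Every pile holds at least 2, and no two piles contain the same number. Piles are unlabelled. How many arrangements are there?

3

They are:
8
6+2
5+3
Counting gives 3.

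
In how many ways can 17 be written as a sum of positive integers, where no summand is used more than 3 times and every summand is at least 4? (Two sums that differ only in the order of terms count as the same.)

Listing the qualifying partitions of 17:
17
13,4
12,5
11,6
10,7
9,8
9,4,4
8,5,4
7,6,4
7,5,5
6,6,5
5,4,4,4
That's 12 in total.

12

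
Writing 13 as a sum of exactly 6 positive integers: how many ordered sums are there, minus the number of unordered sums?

778

Ordered (compositions into 6 parts): C(12,5) = 792.
Partitions of 13 into exactly 6 parts: 14.
Difference: 792 − 14 = 778.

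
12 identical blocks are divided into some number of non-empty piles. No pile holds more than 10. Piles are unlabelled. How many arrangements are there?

75

Systematic enumeration (by largest part, then next-largest, …) yields 75.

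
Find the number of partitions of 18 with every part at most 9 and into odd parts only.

A partial list (first 12 by largest part):
9,9
9,7,1,1
9,5,3,1
9,5,1,1,1,1
9,3,3,3
9,3,3,1,1,1
9,3,1,1,1,1,1,1
9,1,1,1,1,1,1,1,1,1
7,7,3,1
7,7,1,1,1,1
7,5,5,1
7,5,3,3
…and 23 more, for 35 total.

35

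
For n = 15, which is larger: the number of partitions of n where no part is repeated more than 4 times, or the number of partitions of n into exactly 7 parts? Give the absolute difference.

106

Partitions of 15 where no part is repeated more than 4 times: 127.
Partitions of 15 into exactly 7 parts: 21.
|127 − 21| = 106.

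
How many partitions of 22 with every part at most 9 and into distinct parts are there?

Enumerating:
9,8,5
9,8,4,1
9,8,3,2
9,7,6
9,7,5,1
9,7,4,2
9,7,3,2,1
9,6,5,2
9,6,4,3
9,6,4,2,1
9,5,4,3,1
8,7,6,1
8,7,5,2
8,7,4,3
8,7,4,2,1
8,6,5,3
8,6,5,2,1
8,6,4,3,1
8,5,4,3,2
7,6,5,4
7,6,5,3,1
7,6,4,3,2
7,5,4,3,2,1
Counting gives 23.

23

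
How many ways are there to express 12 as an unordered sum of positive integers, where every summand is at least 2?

They are:
12
10+2
9+3
8+4
8+2+2
7+5
7+3+2
6+6
6+4+2
6+3+3
6+2+2+2
5+5+2
5+4+3
5+3+2+2
4+4+4
4+4+2+2
4+3+3+2
4+2+2+2+2
3+3+3+3
3+3+2+2+2
2+2+2+2+2+2

21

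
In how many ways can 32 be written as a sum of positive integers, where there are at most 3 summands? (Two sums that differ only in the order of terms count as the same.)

102

There are 102 such partitions.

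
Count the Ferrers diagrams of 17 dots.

297

Counting exhaustively, 297 partitions satisfy the conditions.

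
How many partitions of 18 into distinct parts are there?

46

There are too many to list fully; the first 12 (by largest part) are:
18
17, 1
16, 2
15, 3
15, 2, 1
14, 4
14, 3, 1
13, 5
13, 4, 1
13, 3, 2
12, 6
12, 5, 1
…and 34 more, for 46 total.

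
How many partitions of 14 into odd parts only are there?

22

They are:
1+13
3+11
1+1+1+11
5+9
1+1+3+9
1+1+1+1+1+9
7+7
1+1+5+7
1+3+3+7
1+1+1+1+3+7
1+1+1+1+1+1+1+7
1+3+5+5
1+1+1+1+5+5
3+3+3+5
1+1+1+3+3+5
1+1+1+1+1+1+3+5
1+1+1+1+1+1+1+1+1+5
1+1+3+3+3+3
1+1+1+1+1+3+3+3
1+1+1+1+1+1+1+1+3+3
1+1+1+1+1+1+1+1+1+1+1+3
1+1+1+1+1+1+1+1+1+1+1+1+1+1
Counting gives 22.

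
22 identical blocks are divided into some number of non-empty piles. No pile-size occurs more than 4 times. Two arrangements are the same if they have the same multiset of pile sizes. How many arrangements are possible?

628

There are 628 such partitions.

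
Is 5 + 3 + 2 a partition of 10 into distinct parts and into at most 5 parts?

Yes

The parts sum to 10, and the condition 'all summands are distinct' holds; the condition 'there are at most 5 summands' holds.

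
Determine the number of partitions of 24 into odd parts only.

Counting exhaustively, 122 partitions satisfy the conditions.

122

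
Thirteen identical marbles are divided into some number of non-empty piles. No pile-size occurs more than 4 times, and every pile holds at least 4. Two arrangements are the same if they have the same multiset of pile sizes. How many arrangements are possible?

5

Listing the qualifying partitions of 13:
13
9 + 4
8 + 5
7 + 6
5 + 4 + 4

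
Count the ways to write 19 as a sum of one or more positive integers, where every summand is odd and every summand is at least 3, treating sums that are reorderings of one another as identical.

8

They are:
19
13 + 3 + 3
11 + 5 + 3
9 + 7 + 3
9 + 5 + 5
7 + 7 + 5
7 + 3 + 3 + 3 + 3
5 + 5 + 3 + 3 + 3
That's 8 in total.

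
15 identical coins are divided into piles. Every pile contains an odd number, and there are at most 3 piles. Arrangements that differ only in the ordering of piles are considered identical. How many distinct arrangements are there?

8

Enumerating:
15
1+1+13
1+3+11
1+5+9
3+3+9
1+7+7
3+5+7
5+5+5
That's 8 in total.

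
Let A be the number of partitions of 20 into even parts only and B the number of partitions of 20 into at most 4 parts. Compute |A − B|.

66

Partitions of 20 into even parts only: 42.
Partitions of 20 into at most 4 parts: 108.
|42 − 108| = 66.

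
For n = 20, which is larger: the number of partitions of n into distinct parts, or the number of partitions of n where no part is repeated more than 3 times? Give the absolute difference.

Partitions of 20 into distinct parts: 64.
Partitions of 20 where no part is repeated more than 3 times: 320.
|64 − 320| = 256.

256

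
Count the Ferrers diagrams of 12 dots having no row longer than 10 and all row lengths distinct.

13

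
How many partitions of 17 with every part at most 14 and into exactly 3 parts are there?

Enumerating:
1 + 2 + 14
1 + 3 + 13
2 + 2 + 13
1 + 4 + 12
2 + 3 + 12
1 + 5 + 11
2 + 4 + 11
3 + 3 + 11
1 + 6 + 10
2 + 5 + 10
3 + 4 + 10
1 + 7 + 9
2 + 6 + 9
3 + 5 + 9
4 + 4 + 9
1 + 8 + 8
2 + 7 + 8
3 + 6 + 8
4 + 5 + 8
3 + 7 + 7
4 + 6 + 7
5 + 5 + 7
5 + 6 + 6
Counting gives 23.

23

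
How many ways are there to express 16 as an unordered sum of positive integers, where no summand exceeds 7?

Systematic enumeration (by largest part, then next-largest, …) yields 164.

164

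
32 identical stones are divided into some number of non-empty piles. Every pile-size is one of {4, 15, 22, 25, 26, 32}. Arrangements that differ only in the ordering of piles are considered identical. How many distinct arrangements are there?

Enumerating:
32
4+4+4+4+4+4+4+4
That's 2 in total.

2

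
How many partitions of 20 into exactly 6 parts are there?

Direct enumeration gives 90 partitions.

90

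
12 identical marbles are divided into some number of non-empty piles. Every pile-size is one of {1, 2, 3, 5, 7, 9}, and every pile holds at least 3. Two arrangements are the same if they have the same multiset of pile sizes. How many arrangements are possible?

Listing the qualifying partitions of 12:
9+3
7+5
3+3+3+3
Counting gives 3.

3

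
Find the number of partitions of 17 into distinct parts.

38

A partial list (first 12 by largest part):
17
16 + 1
15 + 2
14 + 3
14 + 2 + 1
13 + 4
13 + 3 + 1
12 + 5
12 + 4 + 1
12 + 3 + 2
11 + 6
11 + 5 + 1
…and 26 more, for 38 total.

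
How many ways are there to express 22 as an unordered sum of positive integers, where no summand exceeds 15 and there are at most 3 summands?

A partial list (first 12 by largest part):
15,7
15,6,1
15,5,2
15,4,3
14,8
14,7,1
14,6,2
14,5,3
14,4,4
13,9
13,8,1
13,7,2
…and 24 more, for 36 total.

36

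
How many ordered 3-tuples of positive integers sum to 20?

171

By stars and bars with positive parts, the count is C(19,2) = 171.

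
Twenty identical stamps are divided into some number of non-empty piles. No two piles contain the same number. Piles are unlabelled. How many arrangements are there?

64

A partial list (first 12 by largest part):
20
19, 1
18, 2
17, 3
17, 2, 1
16, 4
16, 3, 1
15, 5
15, 4, 1
15, 3, 2
14, 6
14, 5, 1
…and 52 more, for 64 total.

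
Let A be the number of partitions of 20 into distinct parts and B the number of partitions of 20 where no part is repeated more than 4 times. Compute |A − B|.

345

Partitions of 20 into distinct parts: 64.
Partitions of 20 where no part is repeated more than 4 times: 409.
|64 − 409| = 345.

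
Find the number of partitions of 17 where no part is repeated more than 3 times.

166

Counting exhaustively, 166 partitions satisfy the conditions.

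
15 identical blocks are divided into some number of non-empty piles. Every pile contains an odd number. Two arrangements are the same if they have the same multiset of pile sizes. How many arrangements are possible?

27

A partial list (first 12 by largest part):
15
13, 1, 1
11, 3, 1
11, 1, 1, 1, 1
9, 5, 1
9, 3, 3
9, 3, 1, 1, 1
9, 1, 1, 1, 1, 1, 1
7, 7, 1
7, 5, 3
7, 5, 1, 1, 1
7, 3, 3, 1, 1
…and 15 more, for 27 total.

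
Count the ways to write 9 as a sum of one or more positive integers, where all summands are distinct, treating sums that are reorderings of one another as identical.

8

Enumerating:
9
8,1
7,2
6,3
6,2,1
5,4
5,3,1
4,3,2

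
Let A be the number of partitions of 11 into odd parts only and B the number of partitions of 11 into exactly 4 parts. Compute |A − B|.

Partitions of 11 into odd parts only: 12.
Partitions of 11 into exactly 4 parts: 11.
|12 − 11| = 1.

1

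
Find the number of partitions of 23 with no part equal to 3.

628

A full systematic count gives 628.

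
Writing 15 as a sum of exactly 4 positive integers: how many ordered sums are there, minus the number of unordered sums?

Compositions: C(14,3) = 364.
Partitions of 15 into exactly 4 parts: 27.
Difference: 364 − 27 = 337.

337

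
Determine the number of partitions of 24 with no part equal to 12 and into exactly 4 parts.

Counting exhaustively, 96 partitions satisfy the conditions.

96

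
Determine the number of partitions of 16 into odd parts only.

32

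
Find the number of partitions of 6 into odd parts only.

They are:
1 + 5
3 + 3
1 + 1 + 1 + 3
1 + 1 + 1 + 1 + 1 + 1
That's 4 in total.

4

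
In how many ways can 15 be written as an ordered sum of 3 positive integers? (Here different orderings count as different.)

Place 2 bars in the 14 internal gaps of a row of 15 dots: C(14,2) = 91.

91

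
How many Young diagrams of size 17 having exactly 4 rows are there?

39

There are too many to list fully; the first 12 (by largest part) are:
14, 1, 1, 1
13, 2, 1, 1
12, 3, 1, 1
12, 2, 2, 1
11, 4, 1, 1
11, 3, 2, 1
11, 2, 2, 2
10, 5, 1, 1
10, 4, 2, 1
10, 3, 3, 1
10, 3, 2, 2
9, 6, 1, 1
…and 27 more, for 39 total.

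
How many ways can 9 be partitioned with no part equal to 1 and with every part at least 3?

4

Enumerating:
9
3+6
4+5
3+3+3
That's 4 in total.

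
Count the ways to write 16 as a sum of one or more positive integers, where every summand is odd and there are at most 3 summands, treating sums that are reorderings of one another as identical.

4

The partitions of 16 that satisfy the conditions:
1 + 15
3 + 13
5 + 11
7 + 9
That's 4 in total.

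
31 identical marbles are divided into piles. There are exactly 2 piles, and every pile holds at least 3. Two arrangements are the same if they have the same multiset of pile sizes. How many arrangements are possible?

Enumerating:
28,3
27,4
26,5
25,6
24,7
23,8
22,9
21,10
20,11
19,12
18,13
17,14
16,15

13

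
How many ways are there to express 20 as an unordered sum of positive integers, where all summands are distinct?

There are too many to list fully; the first 12 (by largest part) are:
20
1,19
2,18
3,17
1,2,17
4,16
1,3,16
5,15
1,4,15
2,3,15
6,14
1,5,14
…and 52 more, for 64 total.

64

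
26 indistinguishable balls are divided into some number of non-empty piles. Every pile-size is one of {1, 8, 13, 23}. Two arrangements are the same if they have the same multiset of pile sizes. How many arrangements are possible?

The partitions of 26 that satisfy the conditions:
23+1+1+1
13+13
13+8+1+1+1+1+1
13+1+1+1+1+1+1+1+1+1+1+1+1+1
8+8+8+1+1
8+8+1+1+1+1+1+1+1+1+1+1
8+1+1+1+1+1+1+1+1+1+1+1+1+1+1+1+1+1+1
1+1+1+1+1+1+1+1+1+1+1+1+1+1+1+1+1+1+1+1+1+1+1+1+1+1

8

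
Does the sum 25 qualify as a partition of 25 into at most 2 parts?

Yes

The parts sum to 25, and the condition 'there are at most 2 summands' holds.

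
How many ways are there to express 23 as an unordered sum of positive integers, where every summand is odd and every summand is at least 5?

5

Enumerating:
23
5 + 5 + 13
5 + 7 + 11
5 + 9 + 9
7 + 7 + 9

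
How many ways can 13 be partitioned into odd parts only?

18

They are:
13
11+1+1
9+3+1
9+1+1+1+1
7+5+1
7+3+3
7+3+1+1+1
7+1+1+1+1+1+1
5+5+3
5+5+1+1+1
5+3+3+1+1
5+3+1+1+1+1+1
5+1+1+1+1+1+1+1+1
3+3+3+3+1
3+3+3+1+1+1+1
3+3+1+1+1+1+1+1+1
3+1+1+1+1+1+1+1+1+1+1
1+1+1+1+1+1+1+1+1+1+1+1+1
That's 18 in total.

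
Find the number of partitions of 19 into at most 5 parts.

Enumerating by decreasing first part gives 164 partitions in all.

164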